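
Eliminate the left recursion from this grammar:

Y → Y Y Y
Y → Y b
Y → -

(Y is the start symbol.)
Y is directly left-recursive. The standard transformation for
  A → A α₁ | ... | A α_m | β₁ | ... | β_n
is
  A  → β₁ A' | ... | β_n A'
  A' → α₁ A' | ... | α_m A' | ε

Y → - becomes Y → - Y'
Y → Y Y Y becomes Y' → Y Y Y'
Y → Y b becomes Y' → b Y'
Add Y' → ε

Resulting grammar:
Y → - Y'
Y' → Y Y Y'
Y' → b Y'
Y' → ε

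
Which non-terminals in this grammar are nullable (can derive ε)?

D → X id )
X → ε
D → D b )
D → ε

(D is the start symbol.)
{ 'D', 'X' }

A non-terminal is nullable if it can derive ε (the empty string): either it has an ε-production, or it has a production whose right-hand side consists entirely of nullable non-terminals.

ε-productions: X → ε, D → ε
So X, D are immediately nullable.
Every non-terminal is now nullable.
Nullable = { 'D', 'X' }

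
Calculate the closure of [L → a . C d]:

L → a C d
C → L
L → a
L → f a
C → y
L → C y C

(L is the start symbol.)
To compute CLOSURE, for each item [A → α.Bβ] where B is a non-terminal, add [B → .γ] for all productions B → γ; repeat for the newly added items until nothing changes.

Start with: [L → a . C d]
  [L → a . C d] has the dot before C: add [C → . L], [C → . y]
  [C → . L] has the dot before L: add [L → . a C d], [L → . a], [L → . f a], [L → . C y C]
No further items can be added.

CLOSURE = { [C → . L], [C → . y], [L → . C y C], [L → . a C d], [L → . a], [L → . f a], [L → a . C d] }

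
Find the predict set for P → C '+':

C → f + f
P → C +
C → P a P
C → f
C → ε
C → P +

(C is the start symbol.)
PREDICT(P → C '+') = (FIRST(RHS) \ {ε}) ∪ (FOLLOW(P) if ε ∈ FIRST(RHS), i.e. RHS ⇒* ε)
FIRST(C) = { '+', 'f', ε }
FIRST(C '+') = { '+', 'f' }
ε ∉ FIRST(C '+'), so FOLLOW(P) is not added.
PREDICT(P → C '+') = { '+', 'f' }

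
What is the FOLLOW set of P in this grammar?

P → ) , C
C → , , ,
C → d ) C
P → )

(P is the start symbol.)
{ $ }

To compute FOLLOW(P), find every occurrence of P on a right-hand side N → α P β: add FIRST(β) \ {ε}, and if β is empty or nullable also add FOLLOW(N). Iterate to a fixed point.

P is the start symbol, so $ ∈ FOLLOW(P).
P does not occur on any right-hand side.

Taking the union: FOLLOW(P) = { $ }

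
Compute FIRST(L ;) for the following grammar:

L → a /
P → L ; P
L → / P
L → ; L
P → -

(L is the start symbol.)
{ '/', ';', 'a' }

FIRST sets of the non-terminals involved (from the grammar, by fixed-point iteration):
  FIRST(L) = { '/', ';', 'a' }

To compute FIRST(L ;), process the symbols left to right:
Symbol L is a non-terminal. Add FIRST(L) \ {ε} = { '/', ';', 'a' }
L is not nullable (ε ∉ FIRST(L)), so stop here.
FIRST(L ;) = { '/', ';', 'a' }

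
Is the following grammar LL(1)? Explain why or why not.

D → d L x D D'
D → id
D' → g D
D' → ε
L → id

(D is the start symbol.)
A grammar is LL(1) if for each non-terminal N with multiple productions, the predict sets of those productions are pairwise disjoint, where PREDICT(N → α) = (FIRST(α) \ {ε}) ∪ (FOLLOW(N) if α ⇒* ε).

Relevant sets:
  FOLLOW(D') = { $, 'g' }

For D:
  PREDICT(D → d L x D D') = { 'd' }
  PREDICT(D → id) = { 'id' }
For D':
  PREDICT(D' → g D) = { 'g' }
  PREDICT(D' → ε) = { $, 'g' }
L has a single production, so nothing to check there.

Conflict found: Predict set conflict for D': { 'g' }
The grammar is NOT LL(1).

Answer: No. Predict set conflict for D': { 'g' }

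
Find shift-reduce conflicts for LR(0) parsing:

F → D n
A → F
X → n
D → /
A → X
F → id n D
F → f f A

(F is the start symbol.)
Augment with F' → F and build the canonical LR(0) collection (I0 = CLOSURE({[F' → . F]}), then GOTO on every symbol after a dot until no new states appear). It has 14 states:
  I0: { [D → . /], [F → . D n], [F → . f f A], [F → . id n D], [F' → . F] }  — shift
  I1: { [D → / .] }  — reduce
  I2: { [F → D . n] }  — shift
  I3: { [F' → F .] }  — accept
  I4: { [F → f . f A] }  — shift
  I5: { [F → id . n D] }  — shift
  I6: { [D → . /], [F → id n . D] }  — shift
  I7: { [F → id n D .] }  — reduce
  I8: { [A → . F], [A → . X], [D → . /], [F → . D n], [F → . f f A], [F → . id n D], [F → f f . A], [X → . n] }  — shift
  I9: { [F → f f A .] }  — reduce
  I10: { [A → F .] }  — reduce
  I11: { [A → X .] }  — reduce
  I12: { [X → n .] }  — reduce
  I13: { [F → D n .] }  — reduce

No state contains both a complete item and a shift item.

Answer: No shift-reduce conflicts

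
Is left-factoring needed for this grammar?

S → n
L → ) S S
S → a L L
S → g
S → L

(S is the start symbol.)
No, left-factoring is not needed

Left-factoring is needed when two productions for the same non-terminal
share a common prefix on the right-hand side.

Productions for S:
  S → n
  S → a L L
  S → g
  S → L

No common prefixes found.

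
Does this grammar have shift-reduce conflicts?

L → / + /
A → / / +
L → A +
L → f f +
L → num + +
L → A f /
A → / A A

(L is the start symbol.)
Augment with L' → L and build the canonical LR(0) collection (I0 = CLOSURE({[L' → . L]}), then GOTO on every symbol after a dot until no new states appear). It has 20 states:
  I0: { [A → . / / +], [A → . / A A], [L → . / + /], [L → . A +], [L → . A f /], [L → . f f +], [L → . num + +], [L' → . L] }  — shift
  I1: { [A → . / / +], [A → . / A A], [A → / . / +], [A → / . A A], [L → / . + /] }  — shift
  I2: { [L → A . +], [L → A . f /] }  — shift
  I3: { [L' → L .] }  — accept
  I4: { [L → f . f +] }  — shift
  I5: { [L → num . + +] }  — shift
  I6: { [L → num + . +] }  — shift
  I7: { [L → num + + .] }  — reduce
  I8: { [L → f f . +] }  — shift
  I9: { [L → f f + .] }  — reduce
  I10: { [L → A + .] }  — reduce
  I11: { [L → A f . /] }  — shift
  I12: { [L → A f / .] }  — reduce
  I13: { [L → / + . /] }  — shift
  I14: { [A → . / / +], [A → . / A A], [A → / . / +], [A → / . A A], [A → / / . +] }  — shift
  I15: { [A → . / / +], [A → . / A A], [A → / A . A] }  — shift
  I16: { [A → . / / +], [A → . / A A], [A → / . / +], [A → / . A A] }  — shift
  I17: { [A → / A A .] }  — reduce
  I18: { [A → / / + .] }  — reduce
  I19: { [L → / + / .] }  — reduce

No state contains both a complete item and a shift item.

Answer: No shift-reduce conflicts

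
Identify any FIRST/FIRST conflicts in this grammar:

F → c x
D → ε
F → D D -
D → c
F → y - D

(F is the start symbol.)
FIRST sets of the non-terminals at (or reachable through a nullable prefix from) the front of some alternative:
  FIRST(D) = { 'c', ε }

Productions for F:
  F → c x: FIRST = { 'c' }
  F → D D -: FIRST = { '-', 'c' }
  F → y - D: FIRST = { 'y' }
Productions for D:
  D → ε: FIRST = { ε }
  D → c: FIRST = { 'c' }

Conflict for F: F → c x and F → D D -
  Overlap: { 'c' }

Answer: Yes. F → c x / F → D D '-' on { 'c' }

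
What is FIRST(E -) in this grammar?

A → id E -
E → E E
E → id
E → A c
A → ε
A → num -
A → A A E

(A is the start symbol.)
{ 'c', 'id', 'num' }

FIRST sets of the non-terminals involved (from the grammar, by fixed-point iteration):
  FIRST(E) = { 'c', 'id', 'num' }

To compute FIRST(E -), process the symbols left to right:
Symbol E is a non-terminal. Add FIRST(E) \ {ε} = { 'c', 'id', 'num' }
E is not nullable (ε ∉ FIRST(E)), so stop here.
FIRST(E -) = { 'c', 'id', 'num' }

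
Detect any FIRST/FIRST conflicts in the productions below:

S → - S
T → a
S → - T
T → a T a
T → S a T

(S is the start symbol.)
Yes. S → '-' S / S → '-' T on { '-' }; T → a / T → a T a on { 'a' }

A FIRST/FIRST conflict occurs when two productions N → α and N → β for the same non-terminal have FIRST(α) ∩ FIRST(β) ≠ ∅ (with ε ∈ FIRST of a nullable right-hand side, so two nullable alternatives also conflict).

FIRST sets of the non-terminals at (or reachable through a nullable prefix from) the front of some alternative:
  FIRST(S) = { '-' }

Productions for S:
  S → - S: FIRST = { '-' }
  S → - T: FIRST = { '-' }
Productions for T:
  T → a: FIRST = { 'a' }
  T → a T a: FIRST = { 'a' }
  T → S a T: FIRST = { '-' }

Conflict for S: S → - S and S → - T
  Overlap: { '-' }
Conflict for T: T → a and T → a T a
  Overlap: { 'a' }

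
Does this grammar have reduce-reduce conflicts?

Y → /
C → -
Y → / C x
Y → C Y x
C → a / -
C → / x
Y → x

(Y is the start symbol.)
Augment with Y' → Y and build the canonical LR(0) collection (I0 = CLOSURE({[Y' → . Y]}), then GOTO on every symbol after a dot until no new states appear). It has 15 states:
  I0: { [C → . -], [C → . / x], [C → . a / -], [Y → . / C x], [Y → . /], [Y → . C Y x], [Y → . x], [Y' → . Y] }  — shift
  I1: { [C → - .] }  — reduce
  I2: { [C → . -], [C → . / x], [C → . a / -], [C → / . x], [Y → / . C x], [Y → / .] }  — shift, reduce
  I3: { [C → . -], [C → . / x], [C → . a / -], [Y → . / C x], [Y → . /], [Y → . C Y x], [Y → . x], [Y → C . Y x] }  — shift
  I4: { [Y' → Y .] }  — accept
  I5: { [C → a . / -] }  — shift
  I6: { [Y → x .] }  — reduce
  I7: { [C → a / . -] }  — shift
  I8: { [C → a / - .] }  — reduce
  I9: { [Y → C Y . x] }  — shift
  I10: { [Y → C Y x .] }  — reduce
  I11: { [C → / . x] }  — shift
  I12: { [Y → / C . x] }  — shift
  I13: { [C → / x .] }  — reduce
  I14: { [Y → / C x .] }  — reduce

No state contains more than one complete item.

Answer: No reduce-reduce conflicts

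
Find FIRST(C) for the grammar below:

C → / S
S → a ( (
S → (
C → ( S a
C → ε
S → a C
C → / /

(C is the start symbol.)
To compute FIRST(C), examine every production with C on the left-hand side, reading each right-hand side left to right until a non-nullable symbol is reached.

From C → / S:
  - '/' is a terminal: add '/' and stop
From C → ( S a:
  - '(' is a terminal: add '(' and stop
From C → ε:
  - ε-production, so ε ∈ FIRST(C)
From C → / /:
  - '/' is a terminal: add '/' and stop

Collecting: FIRST(C) = { '(', '/', ε }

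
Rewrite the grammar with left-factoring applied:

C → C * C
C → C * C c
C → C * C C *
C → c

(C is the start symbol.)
C → C * C C'
C' → ε
C' → c
C' → C *
C → c

Left-factoring transforms A → αβ₁ | αβ₂ into A → αA' and A' → β₁ | β₂
(α is the longest common prefix among the alternatives). Repeat until
no nonterminal has two alternatives with a common prefix.

Round 1: C has alternatives sharing prefix 'C * C'. Introduce C': C → C * C C'
  Add: C' → ε
  Add: C' → c
  Add: C' → C *

No remaining common prefixes — done.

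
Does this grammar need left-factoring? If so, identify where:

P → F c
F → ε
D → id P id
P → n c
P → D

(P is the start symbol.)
No, left-factoring is not needed

Left-factoring is needed when two productions for the same non-terminal
share a common prefix on the right-hand side.

Productions for P:
  P → F c
  P → n c
  P → D

No common prefixes found.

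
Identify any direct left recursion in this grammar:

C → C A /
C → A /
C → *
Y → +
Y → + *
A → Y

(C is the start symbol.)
Direct left recursion occurs when N → N α for some non-terminal N (the right-hand side begins with the left-hand side itself).

C → C A /: LEFT RECURSIVE (starts with C)
C → A /: starts with A
C → *: starts with '*'
Y → +: starts with '+'
Y → + *: starts with '+'
A → Y: starts with Y

The grammar has direct left recursion on: C.

Answer: Yes, C is left-recursive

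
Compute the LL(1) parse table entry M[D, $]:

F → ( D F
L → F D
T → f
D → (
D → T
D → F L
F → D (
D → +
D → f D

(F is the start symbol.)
Empty (error entry)

To find M[D, $], we find productions for D where $ is in the predict set (PREDICT(N → α) = (FIRST(α) \ {ε}) ∪ (FOLLOW(N) if α ⇒* ε)).

Relevant sets:
  FIRST(T) = { 'f' }
  FIRST(F) = { '(', '+', 'f' }

D → (: PREDICT = { '(' }
D → T: PREDICT = { 'f' }
D → F L: PREDICT = { '(', '+', 'f' }
D → +: PREDICT = { '+' }
D → f D: PREDICT = { 'f' }

M[D, $] is empty (no production applies)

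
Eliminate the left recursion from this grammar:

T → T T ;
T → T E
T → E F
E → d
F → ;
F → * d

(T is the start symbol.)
T is directly left-recursive. The standard transformation for
  A → A α₁ | ... | A α_m | β₁ | ... | β_n
is
  A  → β₁ A' | ... | β_n A'
  A' → α₁ A' | ... | α_m A' | ε

T → E F becomes T → E F T'
T → T T ; becomes T' → T ; T'
T → T E becomes T' → E T'
Add T' → ε

Productions for other non-terminals are unchanged:
  E → d
  F → ;
  F → * d

Resulting grammar:
T → E F T'
T' → T ; T'
T' → E T'
T' → ε
E → d
F → ;
F → * d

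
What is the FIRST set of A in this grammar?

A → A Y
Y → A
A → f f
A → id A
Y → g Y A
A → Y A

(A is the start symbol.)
FIRST sets of the other non-terminals involved (by the same procedure, iterated to a fixed point):
  FIRST(Y) = { 'f', 'g', 'id' }

From A → A Y:
  - A is the symbol being defined: contributes nothing new
    A is not nullable, so stop
From A → f f:
  - f is a terminal: add 'f' and stop
From A → id A:
  - id is a terminal: add 'id' and stop
From A → Y A:
  - Y is a non-terminal: add FIRST(Y) \ {ε} = { 'f', 'g', 'id' }
    Y is not nullable, so stop

Collecting: FIRST(A) = { 'f', 'g', 'id' }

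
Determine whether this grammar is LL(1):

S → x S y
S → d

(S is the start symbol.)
Yes, the grammar is LL(1).

A grammar is LL(1) if for each non-terminal N with multiple productions, the predict sets of those productions are pairwise disjoint, where PREDICT(N → α) = (FIRST(α) \ {ε}) ∪ (FOLLOW(N) if α ⇒* ε).

For S:
  PREDICT(S → x S y) = { 'x' }
  PREDICT(S → d) = { 'd' }

All predict sets are disjoint. The grammar IS LL(1).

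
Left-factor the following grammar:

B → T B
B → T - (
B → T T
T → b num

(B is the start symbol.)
B → T B'
B' → B
B' → - (
B' → T
T → b num

Left-factoring transforms A → αβ₁ | αβ₂ into A → αA' and A' → β₁ | β₂
(α is the longest common prefix among the alternatives). Repeat until
no nonterminal has two alternatives with a common prefix.

Round 1: B has alternatives sharing prefix 'T'. Introduce B': B → T B'
  Add: B' → B
  Add: B' → - (
  Add: B' → T

No remaining common prefixes — done.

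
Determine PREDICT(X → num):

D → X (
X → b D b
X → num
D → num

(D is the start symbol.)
PREDICT(X → num) = (FIRST(RHS) \ {ε}) ∪ (FOLLOW(X) if ε ∈ FIRST(RHS), i.e. RHS ⇒* ε)
FIRST(num) = { 'num' }
ε ∉ FIRST(num), so FOLLOW(X) is not added.
PREDICT(X → num) = { 'num' }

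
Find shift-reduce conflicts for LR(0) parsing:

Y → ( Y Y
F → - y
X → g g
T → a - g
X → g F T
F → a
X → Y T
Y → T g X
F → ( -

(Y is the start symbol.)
A shift-reduce conflict occurs when an LR(0) state has both:
  - a complete (reduce) item [A → α .] (dot at the end), and
  - a shift item [B → β . c γ] (dot before a terminal).

Augment with Y' → Y and build the canonical LR(0) collection (I0 = CLOSURE({[Y' → . Y]}), then GOTO on every symbol after a dot until no new states appear). It has 22 states:
  I0: { [T → . a - g], [Y → . ( Y Y], [Y → . T g X], [Y' → . Y] }  — shift
  I1: { [T → . a - g], [Y → ( . Y Y], [Y → . ( Y Y], [Y → . T g X] }  — shift
  I2: { [Y → T . g X] }  — shift
  I3: { [Y' → Y .] }  — accept
  I4: { [T → a . - g] }  — shift
  I5: { [T → a - . g] }  — shift
  I6: { [T → a - g .] }  — reduce
  I7: { [T → . a - g], [X → . Y T], [X → . g F T], [X → . g g], [Y → . ( Y Y], [Y → . T g X], [Y → T g . X] }  — shift
  I8: { [Y → T g X .] }  — reduce
  I9: { [T → . a - g], [X → Y . T] }  — shift
  I10: { [F → . ( -], [F → . - y], [F → . a], [X → g . F T], [X → g . g] }  — shift
  I11: { [F → ( . -] }  — shift
  I12: { [F → - . y] }  — shift
  I13: { [T → . a - g], [X → g F . T] }  — shift
  I14: { [F → a .] }  — reduce
  I15: { [X → g g .] }  — reduce
  I16: { [X → g F T .] }  — reduce
  I17: { [F → - y .] }  — reduce
  I18: { [F → ( - .] }  — reduce
  I19: { [X → Y T .] }  — reduce
  I20: { [T → . a - g], [Y → ( Y . Y], [Y → . ( Y Y], [Y → . T g X] }  — shift
  I21: { [Y → ( Y Y .] }  — reduce

No state contains both a complete item and a shift item.

Answer: No shift-reduce conflicts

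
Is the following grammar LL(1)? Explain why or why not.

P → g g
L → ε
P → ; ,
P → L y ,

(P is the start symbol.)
Yes, the grammar is LL(1).

A grammar is LL(1) if for each non-terminal N with multiple productions, the predict sets of those productions are pairwise disjoint, where PREDICT(N → α) = (FIRST(α) \ {ε}) ∪ (FOLLOW(N) if α ⇒* ε).

Relevant sets:
  FIRST(L) = { ε }

For P:
  PREDICT(P → g g) = { 'g' }
  PREDICT(P → ';' ',') = { ';' }
  PREDICT(P → L y ',') = { 'y' }
L has a single production, so nothing to check there.

All predict sets are disjoint. The grammar IS LL(1).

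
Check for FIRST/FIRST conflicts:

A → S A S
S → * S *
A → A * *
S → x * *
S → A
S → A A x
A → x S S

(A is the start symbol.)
A FIRST/FIRST conflict occurs when two productions N → α and N → β for the same non-terminal have FIRST(α) ∩ FIRST(β) ≠ ∅ (with ε ∈ FIRST of a nullable right-hand side, so two nullable alternatives also conflict).

FIRST sets of the non-terminals at (or reachable through a nullable prefix from) the front of some alternative:
  FIRST(S) = { '*', 'x' }
  FIRST(A) = { '*', 'x' }

Productions for A:
  A → S A S: FIRST = { '*', 'x' }
  A → A * *: FIRST = { '*', 'x' }
  A → x S S: FIRST = { 'x' }
Productions for S:
  S → * S *: FIRST = { '*' }
  S → x * *: FIRST = { 'x' }
  S → A: FIRST = { '*', 'x' }
  S → A A x: FIRST = { '*', 'x' }

Conflict for A: A → S A S and A → A * *
  Overlap: { '*', 'x' }
Conflict for A: A → S A S and A → x S S
  Overlap: { 'x' }
Conflict for A: A → A * * and A → x S S
  Overlap: { 'x' }
Conflict for S: S → * S * and S → A
  Overlap: { '*' }
Conflict for S: S → * S * and S → A A x
  Overlap: { '*' }
Conflict for S: S → x * * and S → A
  Overlap: { 'x' }
Conflict for S: S → x * * and S → A A x
  Overlap: { 'x' }
Conflict for S: S → A and S → A A x
  Overlap: { '*', 'x' }

Answer: Yes. A → S A S / A → A '*' '*' on { '*', 'x' }; A → S A S / A → x S S on { 'x' }; A → A '*' '*' / A → x S S on { 'x' }; S → '*' S '*' / S → A on { '*' }; S → '*' S '*' / S → A A x on { '*' }; S → x '*' '*' / S → A on { 'x' }; S → x '*' '*' / S → A A x on { 'x' }; S → A / S → A A x on { '*', 'x' }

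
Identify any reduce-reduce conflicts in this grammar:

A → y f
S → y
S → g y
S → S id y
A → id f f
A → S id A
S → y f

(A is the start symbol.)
A reduce-reduce conflict occurs when an LR(0) state has two complete items [A → α .] and [B → β .] — both call for a reduction, and with no lookahead the parser cannot choose between them.

Augment with A' → A and build the canonical LR(0) collection (I0 = CLOSURE({[A' → . A]}), then GOTO on every symbol after a dot until no new states appear). It has 13 states:
  I0: { [A → . S id A], [A → . id f f], [A → . y f], [A' → . A], [S → . S id y], [S → . g y], [S → . y f], [S → . y] }  — shift
  I1: { [A' → A .] }  — accept
  I2: { [A → S . id A], [S → S . id y] }  — shift
  I3: { [S → g . y] }  — shift
  I4: { [A → id . f f] }  — shift
  I5: { [A → y . f], [S → y . f], [S → y .] }  — shift, reduce
  I6: { [A → y f .], [S → y f .] }  — 2 reduces
  I7: { [A → id f . f] }  — shift
  I8: { [A → id f f .] }  — reduce
  I9: { [S → g y .] }  — reduce
  I10: { [A → . S id A], [A → . id f f], [A → . y f], [A → S id . A], [S → . S id y], [S → . g y], [S → . y f], [S → . y], [S → S id . y] }  — shift
  I11: { [A → S id A .] }  — reduce
  I12: { [A → y . f], [S → S id y .], [S → y . f], [S → y .] }  — shift, 2 reduces

I6 contains complete items [A → y f .], [S → y f .] — reduce-reduce conflict.
I12 contains complete items [S → S id y .], [S → y .] — reduce-reduce conflict.

Answer: Yes — I6: [A → y f .] vs [S → y f .]; I12: [S → S id y .] vs [S → y .]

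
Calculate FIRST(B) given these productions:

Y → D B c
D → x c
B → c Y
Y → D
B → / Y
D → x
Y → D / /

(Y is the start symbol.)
From B → c Y:
  - c is a terminal: add 'c' and stop
From B → / Y:
  - '/' is a terminal: add '/' and stop

Collecting: FIRST(B) = { '/', 'c' }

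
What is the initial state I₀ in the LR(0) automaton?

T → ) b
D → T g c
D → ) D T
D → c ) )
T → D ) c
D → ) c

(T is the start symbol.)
{ [D → . ) D T], [D → . ) c], [D → . T g c], [D → . c ) )], [T → . ) b], [T → . D ) c], [T' → . T] }

First, augment the grammar with T' → T
I₀ = CLOSURE({ [T' → . T] }):
  [T' → . T] has the dot before T: add [T → . ) b], [T → . D ) c]
  [T → . D ) c] has the dot before D: add [D → . T g c], [D → . ) D T], [D → . c ) )], [D → . ) c]
No further items can be added.

I₀ = { [D → . ) D T], [D → . ) c], [D → . T g c], [D → . c ) )], [T → . ) b], [T → . D ) c], [T' → . T] }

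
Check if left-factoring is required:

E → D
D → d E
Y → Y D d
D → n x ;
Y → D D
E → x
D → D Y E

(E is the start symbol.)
No, left-factoring is not needed

Left-factoring is needed when two productions for the same non-terminal
share a common prefix on the right-hand side.

Productions for E:
  E → D
  E → x
Productions for D:
  D → d E
  D → n x ;
  D → D Y E
Productions for Y:
  Y → Y D d
  Y → D D

No common prefixes found.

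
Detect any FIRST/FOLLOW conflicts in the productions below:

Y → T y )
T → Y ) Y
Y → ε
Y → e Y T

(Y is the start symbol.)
A FIRST/FOLLOW conflict occurs when a non-terminal N has a nullable alternative N → β (β ⇒* ε) and another alternative N → α with FIRST(α) ∩ FOLLOW(N) ≠ ∅: on such a lookahead the parser cannot decide between expanding α and letting N vanish via β.

Nullable non-terminals: Y.
FIRST sets used below: FIRST(T) = { ')', 'e' }

Y: nullable alternative(s) Y → ε; FOLLOW(Y) = { $, ')', 'e', 'y' }
  Y → T y ): FIRST \ {ε} = { ')', 'e' } — overlaps FOLLOW(Y) on { ')', 'e' }: CONFLICT
  Y → ε: FIRST \ {ε} = { } — this is the only nullable alternative, skip
  Y → e Y T: FIRST \ {ε} = { 'e' } — overlaps FOLLOW(Y) on { 'e' }: CONFLICT

T has no nullable alternative, so no FIRST/FOLLOW check is needed there.

So the grammar has 2 FIRST/FOLLOW conflicts (marked CONFLICT above).

Answer: Yes. Y → T y ')' with FOLLOW(Y) on { ')', 'e' }; Y → e Y T with FOLLOW(Y) on { 'e' }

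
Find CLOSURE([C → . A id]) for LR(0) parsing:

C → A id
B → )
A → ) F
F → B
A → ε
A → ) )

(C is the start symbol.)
Start with: [C → . A id]
  [C → . A id] has the dot before A: add [A → . ) F], [A → .], [A → . ) )]
No further items can be added.

CLOSURE = { [A → . ) )], [A → . ) F], [A → .], [C → . A id] }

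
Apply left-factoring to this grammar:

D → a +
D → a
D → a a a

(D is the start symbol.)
D → a D'
D' → +
D' → ε
D' → a a

Left-factoring transforms A → αβ₁ | αβ₂ into A → αA' and A' → β₁ | β₂
(α is the longest common prefix among the alternatives). Repeat until
no nonterminal has two alternatives with a common prefix.

Round 1: D has alternatives sharing prefix 'a'. Introduce D': D → a D'
  Add: D' → +
  Add: D' → ε
  Add: D' → a a

No remaining common prefixes — done.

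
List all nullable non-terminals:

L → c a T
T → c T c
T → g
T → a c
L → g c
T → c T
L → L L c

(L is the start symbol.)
A non-terminal is nullable if it can derive ε (the empty string): either it has an ε-production, or it has a production whose right-hand side consists entirely of nullable non-terminals.

There are no ε-productions, so no non-terminal can derive ε.
No non-terminals are nullable.

Answer: None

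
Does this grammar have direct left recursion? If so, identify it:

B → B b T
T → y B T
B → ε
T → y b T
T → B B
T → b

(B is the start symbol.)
Yes, B is left-recursive

B → B b T: LEFT RECURSIVE (starts with B)
T → y B T: starts with y
B → ε: starts with ε
T → y b T: starts with y
T → B B: starts with B
T → b: starts with b

The grammar has direct left recursion on: B.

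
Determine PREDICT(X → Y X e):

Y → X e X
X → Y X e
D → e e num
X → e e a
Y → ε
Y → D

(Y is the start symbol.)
PREDICT(X → Y X e) = (FIRST(RHS) \ {ε}) ∪ (FOLLOW(X) if ε ∈ FIRST(RHS), i.e. RHS ⇒* ε)
FIRST(Y) = { 'e', ε }
FIRST(X) = { 'e' }
FIRST(Y X e) = { 'e' }
ε ∉ FIRST(Y X e), so FOLLOW(X) is not added.
PREDICT(X → Y X e) = { 'e' }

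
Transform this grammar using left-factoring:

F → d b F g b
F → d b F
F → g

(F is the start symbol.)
Left-factoring transforms A → αβ₁ | αβ₂ into A → αA' and A' → β₁ | β₂
(α is the longest common prefix among the alternatives). Repeat until
no nonterminal has two alternatives with a common prefix.

Round 1: F has alternatives sharing prefix 'd b F'. Introduce F': F → d b F F'
  Add: F' → g b
  Add: F' → ε

No remaining common prefixes — done.

Resulting grammar:
F → d b F F'
F' → g b
F' → ε
F → g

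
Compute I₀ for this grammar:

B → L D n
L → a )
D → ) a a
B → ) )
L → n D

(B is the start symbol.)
{ [B → . ) )], [B → . L D n], [B' → . B], [L → . a )], [L → . n D] }

First, augment the grammar with B' → B
I₀ = CLOSURE({ [B' → . B] }):
  [B' → . B] has the dot before B: add [B → . L D n], [B → . ) )]
  [B → . L D n] has the dot before L: add [L → . a )], [L → . n D]
No further items can be added.

I₀ = { [B → . ) )], [B → . L D n], [B' → . B], [L → . a )], [L → . n D] }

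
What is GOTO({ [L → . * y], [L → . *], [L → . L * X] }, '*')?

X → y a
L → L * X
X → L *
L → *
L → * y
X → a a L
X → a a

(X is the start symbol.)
GOTO(I, '*') = CLOSURE({ [A → αX.β] : [A → α.Xβ] ∈ I, X = '*' })

Items with dot before '*', with the dot advanced:
  [L → . *] → [L → * .]
  [L → . * y] → [L → * . y]
Closure adds nothing (no advanced item has the dot before a non-terminal).

GOTO = { [L → * . y], [L → * .] }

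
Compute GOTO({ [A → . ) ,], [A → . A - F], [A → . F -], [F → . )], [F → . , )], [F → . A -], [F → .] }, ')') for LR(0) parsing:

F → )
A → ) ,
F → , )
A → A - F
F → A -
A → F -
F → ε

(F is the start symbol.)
{ [A → ) . ,], [F → ) .] }

GOTO(I, ')') = CLOSURE({ [A → αX.β] : [A → α.Xβ] ∈ I, X = ')' })

Items with dot before ')', with the dot advanced:
  [A → . ) ,] → [A → ) . ,]
  [F → . )] → [F → ) .]
Closure adds nothing (no advanced item has the dot before a non-terminal).

GOTO = { [A → ) . ,], [F → ) .] }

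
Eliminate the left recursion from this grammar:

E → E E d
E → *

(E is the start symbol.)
E is directly left-recursive. The standard transformation for
  A → A α₁ | ... | A α_m | β₁ | ... | β_n
is
  A  → β₁ A' | ... | β_n A'
  A' → α₁ A' | ... | α_m A' | ε

E → * becomes E → * E'
E → E E d becomes E' → E d E'
Add E' → ε

Resulting grammar:
E → * E'
E' → E d E'
E' → ε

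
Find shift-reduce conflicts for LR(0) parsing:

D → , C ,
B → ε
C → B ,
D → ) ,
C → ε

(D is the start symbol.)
No shift-reduce conflicts

A shift-reduce conflict occurs when an LR(0) state has both:
  - a complete (reduce) item [A → α .] (dot at the end), and
  - a shift item [B → β . c γ] (dot before a terminal).

Augment with D' → D and build the canonical LR(0) collection (I0 = CLOSURE({[D' → . D]}), then GOTO on every symbol after a dot until no new states appear). It has 9 states:
  I0: { [D → . ) ,], [D → . , C ,], [D' → . D] }  — shift
  I1: { [D → ) . ,] }  — shift
  I2: { [B → .], [C → . B ,], [C → .], [D → , . C ,] }  — 2 reduces
  I3: { [D' → D .] }  — accept
  I4: { [C → B . ,] }  — shift
  I5: { [D → , C . ,] }  — shift
  I6: { [D → , C , .] }  — reduce
  I7: { [C → B , .] }  — reduce
  I8: { [D → ) , .] }  — reduce

No state contains both a complete item and a shift item.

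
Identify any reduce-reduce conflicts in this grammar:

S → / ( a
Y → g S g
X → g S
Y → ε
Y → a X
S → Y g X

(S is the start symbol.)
A reduce-reduce conflict occurs when an LR(0) state has two complete items [A → α .] and [B → β .] — both call for a reduction, and with no lookahead the parser cannot choose between them.

Augment with S' → S and build the canonical LR(0) collection (I0 = CLOSURE({[S' → . S]}), then GOTO on every symbol after a dot until no new states appear). It has 15 states:
  I0: { [S → . / ( a], [S → . Y g X], [S' → . S], [Y → . a X], [Y → . g S g], [Y → .] }  — shift, reduce
  I1: { [S → / . ( a] }  — shift
  I2: { [S' → S .] }  — accept
  I3: { [S → Y . g X] }  — shift
  I4: { [X → . g S], [Y → a . X] }  — shift
  I5: { [S → . / ( a], [S → . Y g X], [Y → . a X], [Y → . g S g], [Y → .], [Y → g . S g] }  — shift, reduce
  I6: { [Y → g S . g] }  — shift
  I7: { [Y → g S g .] }  — reduce
  I8: { [Y → a X .] }  — reduce
  I9: { [S → . / ( a], [S → . Y g X], [X → g . S], [Y → . a X], [Y → . g S g], [Y → .] }  — shift, reduce
  I10: { [X → g S .] }  — reduce
  I11: { [S → Y g . X], [X → . g S] }  — shift
  I12: { [S → Y g X .] }  — reduce
  I13: { [S → / ( . a] }  — shift
  I14: { [S → / ( a .] }  — reduce

No state contains more than one complete item.

Answer: No reduce-reduce conflicts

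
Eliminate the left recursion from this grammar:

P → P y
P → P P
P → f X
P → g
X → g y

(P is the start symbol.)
P → f X P'
P → g P'
P' → y P'
P' → P P'
P' → ε
X → g y

P is directly left-recursive. The standard transformation for
  A → A α₁ | ... | A α_m | β₁ | ... | β_n
is
  A  → β₁ A' | ... | β_n A'
  A' → α₁ A' | ... | α_m A' | ε

P → f X becomes P → f X P'
P → g becomes P → g P'
P → P y becomes P' → y P'
P → P P becomes P' → P P'
Add P' → ε

Productions for other non-terminals are unchanged:
  X → g y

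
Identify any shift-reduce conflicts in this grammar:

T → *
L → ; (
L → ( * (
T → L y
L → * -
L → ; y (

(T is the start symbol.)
A shift-reduce conflict occurs when an LR(0) state has both:
  - a complete (reduce) item [A → α .] (dot at the end), and
  - a shift item [B → β . c γ] (dot before a terminal).

Augment with T' → T and build the canonical LR(0) collection (I0 = CLOSURE({[T' → . T]}), then GOTO on every symbol after a dot until no new states appear). It has 13 states:
  I0: { [L → . ( * (], [L → . * -], [L → . ; (], [L → . ; y (], [T → . *], [T → . L y], [T' → . T] }  — shift
  I1: { [L → ( . * (] }  — shift
  I2: { [L → * . -], [T → * .] }  — shift, reduce
  I3: { [L → ; . (], [L → ; . y (] }  — shift
  I4: { [T → L . y] }  — shift
  I5: { [T' → T .] }  — accept
  I6: { [T → L y .] }  — reduce
  I7: { [L → ; ( .] }  — reduce
  I8: { [L → ; y . (] }  — shift
  I9: { [L → ; y ( .] }  — reduce
  I10: { [L → * - .] }  — reduce
  I11: { [L → ( * . (] }  — shift
  I12: { [L → ( * ( .] }  — reduce

I2 contains reduce item [T → * .] and shift item [L → * . -] — shift-reduce conflict.

Answer: Yes — I2: [T → * .] vs [L → * . -]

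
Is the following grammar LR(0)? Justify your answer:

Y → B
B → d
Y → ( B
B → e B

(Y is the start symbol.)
Augment with Y' → Y and build the canonical LR(0) collection (I0 = CLOSURE({[Y' → . Y]}), then GOTO on every symbol after a dot until no new states appear). It has 8 states:
  I0: { [B → . d], [B → . e B], [Y → . ( B], [Y → . B], [Y' → . Y] }  — shift
  I1: { [B → . d], [B → . e B], [Y → ( . B] }  — shift
  I2: { [Y → B .] }  — reduce
  I3: { [Y' → Y .] }  — accept
  I4: { [B → d .] }  — reduce
  I5: { [B → . d], [B → . e B], [B → e . B] }  — shift
  I6: { [B → e B .] }  — reduce
  I7: { [Y → ( B .] }  — reduce

Every state is either a pure shift/goto state or contains exactly one complete item and nothing to shift — no conflicts. The grammar is LR(0).

Answer: Yes, the grammar is LR(0)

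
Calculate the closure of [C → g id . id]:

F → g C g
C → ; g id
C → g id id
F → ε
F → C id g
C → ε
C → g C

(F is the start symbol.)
To compute CLOSURE, for each item [A → α.Bβ] where B is a non-terminal, add [B → .γ] for all productions B → γ; repeat for the newly added items until nothing changes.

Start with: [C → g id . id]
The dot precedes the terminal id, so nothing is added.

CLOSURE = { [C → g id . id] }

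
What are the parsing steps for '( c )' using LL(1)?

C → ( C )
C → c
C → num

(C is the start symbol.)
LL(1) parsing maintains a stack (initially the start symbol over $) and the input. At each step: if the stack top is a terminal, match it against the current input token; if it is a non-terminal N, replace it with the RHS of M[N, lookahead] (the unique production whose predict set contains the lookahead).

Stack is shown with the top on the left.

Stack    Input    Action
------------------------
C $      ( c ) $  output C → ( C )
( C ) $  ( c ) $  match '('
C ) $    c ) $    output C → c
c ) $    c ) $    match 'c'
) $      ) $      match ')'
$        $        accept

The string is accepted.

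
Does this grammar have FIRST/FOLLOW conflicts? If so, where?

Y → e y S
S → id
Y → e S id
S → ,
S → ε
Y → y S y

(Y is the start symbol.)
A FIRST/FOLLOW conflict occurs when a non-terminal N has a nullable alternative N → β (β ⇒* ε) and another alternative N → α with FIRST(α) ∩ FOLLOW(N) ≠ ∅: on such a lookahead the parser cannot decide between expanding α and letting N vanish via β.

Nullable non-terminals: S.

S: nullable alternative(s) S → ε; FOLLOW(S) = { $, 'id', 'y' }
  S → id: FIRST \ {ε} = { 'id' } — overlaps FOLLOW(S) on { 'id' }: CONFLICT
  S → ,: FIRST \ {ε} = { ',' } — disjoint from FOLLOW(S)
  S → ε: FIRST \ {ε} = { } — this is the only nullable alternative, skip

Y has no nullable alternative, so no FIRST/FOLLOW check is needed there.

So the grammar has 1 FIRST/FOLLOW conflict (marked CONFLICT above).

Answer: Yes. S → id with FOLLOW(S) on { 'id' }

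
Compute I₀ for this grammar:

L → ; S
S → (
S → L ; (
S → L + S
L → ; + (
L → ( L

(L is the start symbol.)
First, augment the grammar with L' → L
I₀ = CLOSURE({ [L' → . L] }):
  [L' → . L] has the dot before L: add [L → . ; S], [L → . ; + (], [L → . ( L]
No further items can be added.

I₀ = { [L → . ( L], [L → . ; + (], [L → . ; S], [L' → . L] }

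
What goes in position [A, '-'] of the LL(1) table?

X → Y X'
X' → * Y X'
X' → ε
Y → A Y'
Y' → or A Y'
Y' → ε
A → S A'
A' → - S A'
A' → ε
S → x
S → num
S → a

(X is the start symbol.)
To find M[A, '-'], we find productions for A where '-' is in the predict set (PREDICT(N → α) = (FIRST(α) \ {ε}) ∪ (FOLLOW(N) if α ⇒* ε)).

Relevant sets:
  FIRST(S) = { 'a', 'num', 'x' }

A → S A': PREDICT = { 'a', 'num', 'x' }

M[A, '-'] is empty (no production applies)

Answer: Empty (error entry)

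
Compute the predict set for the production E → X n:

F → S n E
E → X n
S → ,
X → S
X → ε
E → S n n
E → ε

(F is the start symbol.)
PREDICT(E → X n) = (FIRST(RHS) \ {ε}) ∪ (FOLLOW(E) if ε ∈ FIRST(RHS), i.e. RHS ⇒* ε)
FIRST(X) = { ',', ε }
FIRST(X n) = { ',', 'n' }
ε ∉ FIRST(X n), so FOLLOW(E) is not added.
PREDICT(E → X n) = { ',', 'n' }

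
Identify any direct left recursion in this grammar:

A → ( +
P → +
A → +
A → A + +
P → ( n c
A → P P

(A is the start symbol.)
Direct left recursion occurs when N → N α for some non-terminal N (the right-hand side begins with the left-hand side itself).

A → ( +: starts with '('
P → +: starts with '+'
A → +: starts with '+'
A → A + +: LEFT RECURSIVE (starts with A)
P → ( n c: starts with '('
A → P P: starts with P

The grammar has direct left recursion on: A.

Answer: Yes, A is left-recursive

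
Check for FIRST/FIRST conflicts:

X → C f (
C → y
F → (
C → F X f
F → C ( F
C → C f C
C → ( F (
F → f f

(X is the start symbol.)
Yes. C → y / C → F X f on { 'y' }; C → y / C → C f C on { 'y' }; C → F X f / C → C f C on { '(', 'f', 'y' }; C → F X f / C → '(' F '(' on { '(' }; C → C f C / C → '(' F '(' on { '(' }; F → '(' / F → C '(' F on { '(' }; F → C '(' F / F → f f on { 'f' }

FIRST sets of the non-terminals at (or reachable through a nullable prefix from) the front of some alternative:
  FIRST(F) = { '(', 'f', 'y' }
  FIRST(C) = { '(', 'f', 'y' }

Productions for C:
  C → y: FIRST = { 'y' }
  C → F X f: FIRST = { '(', 'f', 'y' }
  C → C f C: FIRST = { '(', 'f', 'y' }
  C → ( F (: FIRST = { '(' }
Productions for F:
  F → (: FIRST = { '(' }
  F → C ( F: FIRST = { '(', 'f', 'y' }
  F → f f: FIRST = { 'f' }
X has only one production, so no FIRST/FIRST conflict is possible there.

Conflict for C: C → y and C → F X f
  Overlap: { 'y' }
Conflict for C: C → y and C → C f C
  Overlap: { 'y' }
Conflict for C: C → F X f and C → C f C
  Overlap: { '(', 'f', 'y' }
Conflict for C: C → F X f and C → ( F (
  Overlap: { '(' }
Conflict for C: C → C f C and C → ( F (
  Overlap: { '(' }
Conflict for F: F → ( and F → C ( F
  Overlap: { '(' }
Conflict for F: F → C ( F and F → f f
  Overlap: { 'f' }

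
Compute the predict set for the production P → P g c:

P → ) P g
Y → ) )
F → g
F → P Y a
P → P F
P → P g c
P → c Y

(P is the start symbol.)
PREDICT(P → P g c) = (FIRST(RHS) \ {ε}) ∪ (FOLLOW(P) if ε ∈ FIRST(RHS), i.e. RHS ⇒* ε)
FIRST(P) = { ')', 'c' }
FIRST(P g c) = { ')', 'c' }
ε ∉ FIRST(P g c), so FOLLOW(P) is not added.
PREDICT(P → P g c) = { ')', 'c' }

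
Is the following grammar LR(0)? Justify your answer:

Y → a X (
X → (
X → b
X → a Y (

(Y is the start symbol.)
Yes, the grammar is LR(0)

A grammar is LR(0) if no state in the canonical LR(0) collection has:
  - both a shift item (dot before a terminal) and a complete item (shift-reduce conflict), or
  - two or more complete items (reduce-reduce conflict; the accept item [Y' → Y .] counts as a complete item here).

Augment with Y' → Y and build the canonical LR(0) collection (I0 = CLOSURE({[Y' → . Y]}), then GOTO on every symbol after a dot until no new states appear). It has 10 states:
  I0: { [Y → . a X (], [Y' → . Y] }  — shift
  I1: { [Y' → Y .] }  — accept
  I2: { [X → . (], [X → . a Y (], [X → . b], [Y → a . X (] }  — shift
  I3: { [X → ( .] }  — reduce
  I4: { [Y → a X . (] }  — shift
  I5: { [X → a . Y (], [Y → . a X (] }  — shift
  I6: { [X → b .] }  — reduce
  I7: { [X → a Y . (] }  — shift
  I8: { [X → a Y ( .] }  — reduce
  I9: { [Y → a X ( .] }  — reduce

Every state is either a pure shift/goto state or contains exactly one complete item and nothing to shift — no conflicts. The grammar is LR(0).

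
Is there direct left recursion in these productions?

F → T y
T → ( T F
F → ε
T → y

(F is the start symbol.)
Direct left recursion occurs when N → N α for some non-terminal N (the right-hand side begins with the left-hand side itself).

F → T y: starts with T
T → ( T F: starts with '('
F → ε: starts with ε
T → y: starts with y

No direct left recursion found.

Answer: No direct left recursion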